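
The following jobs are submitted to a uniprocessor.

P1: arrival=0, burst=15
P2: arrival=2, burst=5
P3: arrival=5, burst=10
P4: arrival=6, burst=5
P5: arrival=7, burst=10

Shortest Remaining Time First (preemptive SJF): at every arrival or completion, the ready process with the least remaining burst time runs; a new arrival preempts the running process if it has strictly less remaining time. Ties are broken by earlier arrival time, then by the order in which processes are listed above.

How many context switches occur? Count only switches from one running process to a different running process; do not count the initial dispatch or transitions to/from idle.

Schedule: | P1 0-2 | P2 2-7 | P4 7-12 | P3 12-22 | P5 22-32 | P1 32-45 |
Completion: P1=45  P2=7  P3=22  P4=12  P5=32
Turnaround (C−A): P1=45  P2=5  P3=17  P4=6  P5=25

5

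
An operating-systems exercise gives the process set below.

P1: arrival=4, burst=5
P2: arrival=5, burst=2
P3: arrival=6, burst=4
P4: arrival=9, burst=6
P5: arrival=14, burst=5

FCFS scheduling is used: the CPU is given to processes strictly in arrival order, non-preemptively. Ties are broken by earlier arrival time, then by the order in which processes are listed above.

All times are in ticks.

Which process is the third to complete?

P3

Gantt: | idle 0-4 | P1 4-9 | P2 9-11 | P3 11-15 | P4 15-21 | P5 21-26 |
Completion: P1=9  P2=11  P3=15  P4=21  P5=26
Finish order: P1 → P2 → P3 → P4 → P5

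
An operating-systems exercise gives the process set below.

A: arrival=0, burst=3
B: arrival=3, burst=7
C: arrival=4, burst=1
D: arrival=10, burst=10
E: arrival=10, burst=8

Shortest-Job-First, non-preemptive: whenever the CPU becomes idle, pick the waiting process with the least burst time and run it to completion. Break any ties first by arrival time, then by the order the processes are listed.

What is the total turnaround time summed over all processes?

Schedule: | A 0-3 | B 3-10 | C 10-11 | E 11-19 | D 19-29 |
Completion: A=3  B=10  C=11  D=29  E=19
Turnaround = completion − arrival: A=3, B=7, C=7, D=19, E=9
Total turnaround = 3 + 7 + 7 + 19 + 9 = 45

45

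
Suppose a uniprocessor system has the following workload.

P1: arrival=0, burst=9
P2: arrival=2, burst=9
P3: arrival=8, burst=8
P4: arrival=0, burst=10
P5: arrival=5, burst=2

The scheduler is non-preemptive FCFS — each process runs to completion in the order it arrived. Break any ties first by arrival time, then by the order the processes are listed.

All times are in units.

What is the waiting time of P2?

Gantt: | P1 0-9 | P4 9-19 | P2 19-28 | P5 28-30 | P3 30-38 |
Completion: P1=9  P2=28  P3=38  P4=19  P5=30
Turnaround (C−A): P1=9  P2=26  P3=30  P4=19  P5=25
Waiting(P2) = turnaround − burst = 26 − 9 = 17

17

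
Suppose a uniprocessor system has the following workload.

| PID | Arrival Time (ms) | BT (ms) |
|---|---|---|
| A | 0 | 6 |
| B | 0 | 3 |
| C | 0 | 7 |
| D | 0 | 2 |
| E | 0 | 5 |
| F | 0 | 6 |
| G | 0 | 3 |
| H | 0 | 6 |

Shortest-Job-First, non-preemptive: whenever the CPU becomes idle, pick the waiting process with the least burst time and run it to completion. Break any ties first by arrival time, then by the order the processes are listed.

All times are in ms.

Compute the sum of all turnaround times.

141

Schedule: | D 0-2 | B 2-5 | G 5-8 | E 8-13 | A 13-19 | F 19-25 | H 25-31 | C 31-38 |
Completion: A=19  B=5  C=38  D=2  E=13  F=25  G=8  H=31
Turnaround = completion − arrival: A=19, B=5, C=38, D=2, E=13, F=25, G=8, H=31
Total turnaround = 19 + 5 + 38 + 2 + 13 + 25 + 8 + 31 = 141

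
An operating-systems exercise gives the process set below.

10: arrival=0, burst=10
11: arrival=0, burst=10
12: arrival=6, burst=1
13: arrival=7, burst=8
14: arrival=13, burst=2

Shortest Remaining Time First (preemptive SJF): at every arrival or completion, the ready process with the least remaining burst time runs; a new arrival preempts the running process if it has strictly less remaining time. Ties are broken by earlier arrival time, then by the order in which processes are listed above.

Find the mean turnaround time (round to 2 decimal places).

Timeline: | 10 0-6 | 12 6-7 | 10 7-11 | 13 11-13 | 14 13-15 | 13 15-21 | 11 21-31 |
Completion: 10=11  11=31  12=7  13=21  14=15
Turnaround (C−A): 10=11  11=31  12=1  13=14  14=2
Turnaround times: 10=11, 11=31, 12=1, 13=14, 14=2
Average turnaround = (11+31+1+14+2) / 5 = 59/5 = 11.80

11.80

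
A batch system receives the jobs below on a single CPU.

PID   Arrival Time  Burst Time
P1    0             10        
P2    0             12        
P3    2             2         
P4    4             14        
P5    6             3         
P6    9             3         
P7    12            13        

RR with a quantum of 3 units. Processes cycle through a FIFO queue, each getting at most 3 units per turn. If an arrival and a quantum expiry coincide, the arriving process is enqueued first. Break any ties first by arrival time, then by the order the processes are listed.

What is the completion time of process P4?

56

Gantt: | P1 0-3 | P2 3-6 | P3 6-8 | P1 8-11 | P4 11-14 | P5 14-17 | P2 17-20 | P6 20-23 | P1 23-26 | P7 26-29 | P4 29-32 | P2 32-35 | P1 35-36 | P7 36-39 | P4 39-42 | P2 42-45 | P7 45-48 | P4 48-51 | P7 51-54 | P4 54-56 | P7 56-57 |
Completion: P1=36  P2=45  P3=8  P4=56  P5=17  P6=23  P7=57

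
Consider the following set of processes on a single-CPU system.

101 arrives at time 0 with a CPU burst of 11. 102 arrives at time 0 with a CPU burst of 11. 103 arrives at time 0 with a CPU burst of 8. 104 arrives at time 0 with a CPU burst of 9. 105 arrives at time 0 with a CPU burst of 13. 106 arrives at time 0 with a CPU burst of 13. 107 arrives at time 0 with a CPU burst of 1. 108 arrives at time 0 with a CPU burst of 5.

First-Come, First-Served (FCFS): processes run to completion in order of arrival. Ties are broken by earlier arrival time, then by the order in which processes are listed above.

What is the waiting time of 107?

65

Gantt: | 101 0-11 | 102 11-22 | 103 22-30 | 104 30-39 | 105 39-52 | 106 52-65 | 107 65-66 | 108 66-71 |
Completion: 101=11  102=22  103=30  104=39  105=52  106=65  107=66  108=71
Waiting(107) = turnaround − burst = 66 − 1 = 65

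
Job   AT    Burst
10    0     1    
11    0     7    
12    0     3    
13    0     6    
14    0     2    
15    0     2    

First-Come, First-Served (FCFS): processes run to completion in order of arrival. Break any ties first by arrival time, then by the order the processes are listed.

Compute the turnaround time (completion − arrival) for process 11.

Timeline: | 10 0-1 | 11 1-8 | 12 8-11 | 13 11-17 | 14 17-19 | 15 19-21 |
Completion: 10=1  11=8  12=11  13=17  14=19  15=21
Turnaround(11) = completion − arrival = 8 − 0 = 8

8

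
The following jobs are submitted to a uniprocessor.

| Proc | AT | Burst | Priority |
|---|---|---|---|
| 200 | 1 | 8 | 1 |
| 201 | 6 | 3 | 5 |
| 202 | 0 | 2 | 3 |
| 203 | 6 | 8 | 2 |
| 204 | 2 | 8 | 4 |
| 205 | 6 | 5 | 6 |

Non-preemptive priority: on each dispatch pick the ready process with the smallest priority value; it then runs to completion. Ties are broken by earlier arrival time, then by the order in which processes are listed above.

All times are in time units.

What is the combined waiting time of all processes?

Schedule: | 202 0-2 | 200 2-10 | 203 10-18 | 204 18-26 | 201 26-29 | 205 29-34 |
Completion: 200=10  201=29  202=2  203=18  204=26  205=34
Turnaround (C−A): 200=9  201=23  202=2  203=12  204=24  205=28
Waiting = turnaround − burst: 200=1, 201=20, 202=0, 203=4, 204=16, 205=23
Total waiting = 1 + 20 + 0 + 4 + 16 + 23 = 64

64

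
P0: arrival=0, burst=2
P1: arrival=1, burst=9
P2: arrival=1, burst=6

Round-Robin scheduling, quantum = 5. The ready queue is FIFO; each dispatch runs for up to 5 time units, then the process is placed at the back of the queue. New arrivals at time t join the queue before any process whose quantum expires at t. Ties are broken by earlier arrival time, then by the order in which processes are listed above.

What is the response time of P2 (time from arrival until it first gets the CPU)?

6

Gantt: | P0 0-2 | P1 2-7 | P2 7-12 | P1 12-16 | P2 16-17 |
Completion: P0=2  P1=16  P2=17
Response(P2) = first start − arrival = 7 − 1 = 6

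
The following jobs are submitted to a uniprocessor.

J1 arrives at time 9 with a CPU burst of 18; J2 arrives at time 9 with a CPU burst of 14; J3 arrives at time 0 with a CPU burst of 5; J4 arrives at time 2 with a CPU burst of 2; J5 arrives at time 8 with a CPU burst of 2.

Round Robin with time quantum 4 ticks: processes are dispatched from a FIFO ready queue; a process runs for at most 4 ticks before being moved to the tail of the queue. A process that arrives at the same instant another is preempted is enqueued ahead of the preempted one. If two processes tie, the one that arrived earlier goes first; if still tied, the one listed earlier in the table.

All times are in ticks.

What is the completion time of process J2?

40

Timeline: | J3 0-4 | J4 4-6 | J3 6-7 | idle 7-8 | J5 8-10 | J1 10-14 | J2 14-18 | J1 18-22 | J2 22-26 | J1 26-30 | J2 30-34 | J1 34-38 | J2 38-40 | J1 40-42 |
Completion: J1=42  J2=40  J3=7  J4=6  J5=10
Turnaround (C−A): J1=33  J2=31  J3=7  J4=4  J5=2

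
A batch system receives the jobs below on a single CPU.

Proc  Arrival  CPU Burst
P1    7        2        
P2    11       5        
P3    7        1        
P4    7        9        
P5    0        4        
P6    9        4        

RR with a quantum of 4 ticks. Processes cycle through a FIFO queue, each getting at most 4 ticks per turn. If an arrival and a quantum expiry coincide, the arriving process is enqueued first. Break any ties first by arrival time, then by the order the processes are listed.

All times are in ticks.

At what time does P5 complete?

4

Timeline: | P5 0-4 | idle 4-7 | P1 7-9 | P3 9-10 | P4 10-14 | P6 14-18 | P2 18-22 | P4 22-26 | P2 26-27 | P4 27-28 |
Completion: P1=9  P2=27  P3=10  P4=28  P5=4  P6=18
Turnaround (C−A): P1=2  P2=16  P3=3  P4=21  P5=4  P6=9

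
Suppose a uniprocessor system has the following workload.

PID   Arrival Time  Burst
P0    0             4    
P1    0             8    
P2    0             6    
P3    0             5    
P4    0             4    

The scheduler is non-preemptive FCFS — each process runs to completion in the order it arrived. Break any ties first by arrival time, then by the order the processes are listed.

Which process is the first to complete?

Timeline: | P0 0-4 | P1 4-12 | P2 12-18 | P3 18-23 | P4 23-27 |
Completion: P0=4  P1=12  P2=18  P3=23  P4=27
Turnaround (C−A): P0=4  P1=12  P2=18  P3=23  P4=27
Finish order: P0 → P1 → P2 → P3 → P4

P0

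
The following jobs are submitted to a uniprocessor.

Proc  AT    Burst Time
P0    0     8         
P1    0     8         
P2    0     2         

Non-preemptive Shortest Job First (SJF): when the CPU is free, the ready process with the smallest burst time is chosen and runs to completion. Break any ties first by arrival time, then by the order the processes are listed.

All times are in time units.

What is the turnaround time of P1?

Schedule: | P2 0-2 | P0 2-10 | P1 10-18 |
Completion: P0=10  P1=18  P2=2
Turnaround(P1) = completion − arrival = 18 − 0 = 18

18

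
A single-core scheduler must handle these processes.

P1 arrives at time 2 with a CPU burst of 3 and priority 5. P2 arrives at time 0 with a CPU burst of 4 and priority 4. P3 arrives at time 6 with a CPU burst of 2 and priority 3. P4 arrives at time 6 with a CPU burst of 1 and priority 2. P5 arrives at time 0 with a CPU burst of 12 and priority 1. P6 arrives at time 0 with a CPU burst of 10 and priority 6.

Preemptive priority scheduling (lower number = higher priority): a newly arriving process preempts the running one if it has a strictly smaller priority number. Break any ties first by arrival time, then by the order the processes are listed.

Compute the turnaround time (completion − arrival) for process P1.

Timeline: | P5 0-12 | P4 12-13 | P3 13-15 | P2 15-19 | P1 19-22 | P6 22-32 |
Completion: P1=22  P2=19  P3=15  P4=13  P5=12  P6=32
Turnaround (C−A): P1=20  P2=19  P3=9  P4=7  P5=12  P6=32
Turnaround(P1) = completion − arrival = 22 − 2 = 20

20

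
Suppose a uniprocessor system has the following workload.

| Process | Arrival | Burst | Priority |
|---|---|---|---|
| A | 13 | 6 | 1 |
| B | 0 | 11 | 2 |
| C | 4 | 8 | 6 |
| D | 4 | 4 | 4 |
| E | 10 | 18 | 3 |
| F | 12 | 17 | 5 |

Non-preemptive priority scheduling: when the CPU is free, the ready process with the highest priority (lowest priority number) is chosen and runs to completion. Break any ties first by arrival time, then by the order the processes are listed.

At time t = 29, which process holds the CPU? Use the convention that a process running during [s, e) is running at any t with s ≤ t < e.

A

Gantt: | B 0-11 | E 11-29 | A 29-35 | D 35-39 | F 39-56 | C 56-64 |
Completion: A=35  B=11  C=64  D=39  E=29  F=56
Turnaround (C−A): A=22  B=11  C=60  D=35  E=19  F=44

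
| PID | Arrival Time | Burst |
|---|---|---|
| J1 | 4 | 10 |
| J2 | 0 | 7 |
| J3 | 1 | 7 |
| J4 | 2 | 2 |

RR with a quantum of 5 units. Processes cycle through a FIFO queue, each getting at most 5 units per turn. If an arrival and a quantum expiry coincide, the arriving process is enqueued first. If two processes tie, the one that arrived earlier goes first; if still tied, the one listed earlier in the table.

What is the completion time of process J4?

Gantt: | J2 0-5 | J3 5-10 | J4 10-12 | J1 12-17 | J2 17-19 | J3 19-21 | J1 21-26 |
Completion: J1=26  J2=19  J3=21  J4=12

12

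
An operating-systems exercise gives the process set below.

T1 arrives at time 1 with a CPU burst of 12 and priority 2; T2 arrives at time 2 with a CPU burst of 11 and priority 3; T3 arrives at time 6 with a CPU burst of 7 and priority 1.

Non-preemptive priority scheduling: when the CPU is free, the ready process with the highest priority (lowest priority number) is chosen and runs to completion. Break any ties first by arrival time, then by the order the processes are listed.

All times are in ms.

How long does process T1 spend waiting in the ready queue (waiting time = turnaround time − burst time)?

0

Gantt: | idle 0-1 | T1 1-13 | T3 13-20 | T2 20-31 |
Completion: T1=13  T2=31  T3=20
Waiting(T1) = turnaround − burst = 12 − 12 = 0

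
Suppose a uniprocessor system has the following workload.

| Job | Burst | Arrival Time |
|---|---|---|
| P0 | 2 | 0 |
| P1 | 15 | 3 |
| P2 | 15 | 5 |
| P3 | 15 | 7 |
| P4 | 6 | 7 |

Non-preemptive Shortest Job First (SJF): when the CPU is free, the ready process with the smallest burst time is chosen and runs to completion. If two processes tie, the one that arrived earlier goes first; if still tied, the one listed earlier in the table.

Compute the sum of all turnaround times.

115

Gantt: | P0 0-2 | idle 2-3 | P1 3-18 | P4 18-24 | P2 24-39 | P3 39-54 |
Completion: P0=2  P1=18  P2=39  P3=54  P4=24
Turnaround (C−A): P0=2  P1=15  P2=34  P3=47  P4=17
Turnaround = completion − arrival: P0=2, P1=15, P2=34, P3=47, P4=17
Total turnaround = 2 + 15 + 34 + 47 + 17 = 115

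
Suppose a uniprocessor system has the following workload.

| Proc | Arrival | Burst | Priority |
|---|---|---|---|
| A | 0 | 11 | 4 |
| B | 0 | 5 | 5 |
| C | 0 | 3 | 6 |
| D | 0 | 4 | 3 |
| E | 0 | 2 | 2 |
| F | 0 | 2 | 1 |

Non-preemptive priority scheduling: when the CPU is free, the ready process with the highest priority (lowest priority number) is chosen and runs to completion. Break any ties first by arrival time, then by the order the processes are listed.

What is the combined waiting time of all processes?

Timeline: | F 0-2 | E 2-4 | D 4-8 | A 8-19 | B 19-24 | C 24-27 |
Completion: A=19  B=24  C=27  D=8  E=4  F=2
Waiting = turnaround − burst: A=8, B=19, C=24, D=4, E=2, F=0
Total waiting = 8 + 19 + 24 + 4 + 2 + 0 = 57

57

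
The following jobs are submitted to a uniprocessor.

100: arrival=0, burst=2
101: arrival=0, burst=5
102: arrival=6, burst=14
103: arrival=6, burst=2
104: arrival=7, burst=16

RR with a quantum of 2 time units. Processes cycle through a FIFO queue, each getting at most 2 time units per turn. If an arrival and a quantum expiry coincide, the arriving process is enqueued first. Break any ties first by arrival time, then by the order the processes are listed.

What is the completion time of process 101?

Gantt: | 100 0-2 | 101 2-6 | 102 6-8 | 103 8-10 | 101 10-11 | 104 11-13 | 102 13-15 | 104 15-17 | 102 17-19 | 104 19-21 | 102 21-23 | 104 23-25 | 102 25-27 | 104 27-29 | 102 29-31 | 104 31-33 | 102 33-35 | 104 35-39 |
Completion: 100=2  101=11  102=35  103=10  104=39
Turnaround (C−A): 100=2  101=11  102=29  103=4  104=32

11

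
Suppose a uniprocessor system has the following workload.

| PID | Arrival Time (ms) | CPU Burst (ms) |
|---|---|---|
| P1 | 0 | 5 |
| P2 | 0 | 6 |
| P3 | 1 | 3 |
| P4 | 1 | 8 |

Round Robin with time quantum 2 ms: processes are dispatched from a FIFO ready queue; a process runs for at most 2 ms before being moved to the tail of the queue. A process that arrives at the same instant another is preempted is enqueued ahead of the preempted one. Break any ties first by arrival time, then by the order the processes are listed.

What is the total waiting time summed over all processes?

45

Schedule: | P1 0-2 | P2 2-4 | P3 4-6 | P4 6-8 | P1 8-10 | P2 10-12 | P3 12-13 | P4 13-15 | P1 15-16 | P2 16-18 | P4 18-22 |
Completion: P1=16  P2=18  P3=13  P4=22
Waiting = turnaround − burst: P1=11, P2=12, P3=9, P4=13
Total waiting = 11 + 12 + 9 + 13 = 45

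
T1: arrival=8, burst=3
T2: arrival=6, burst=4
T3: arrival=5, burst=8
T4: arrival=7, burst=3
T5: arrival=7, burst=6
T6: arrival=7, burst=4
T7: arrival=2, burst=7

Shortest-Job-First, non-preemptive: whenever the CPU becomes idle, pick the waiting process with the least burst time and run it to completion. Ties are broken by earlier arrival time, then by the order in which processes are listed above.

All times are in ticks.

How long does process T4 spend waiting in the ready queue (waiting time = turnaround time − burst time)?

Schedule: | idle 0-2 | T7 2-9 | T4 9-12 | T1 12-15 | T2 15-19 | T6 19-23 | T5 23-29 | T3 29-37 |
Completion: T1=15  T2=19  T3=37  T4=12  T5=29  T6=23  T7=9
Turnaround (C−A): T1=7  T2=13  T3=32  T4=5  T5=22  T6=16  T7=7
Waiting(T4) = turnaround − burst = 5 − 3 = 2

2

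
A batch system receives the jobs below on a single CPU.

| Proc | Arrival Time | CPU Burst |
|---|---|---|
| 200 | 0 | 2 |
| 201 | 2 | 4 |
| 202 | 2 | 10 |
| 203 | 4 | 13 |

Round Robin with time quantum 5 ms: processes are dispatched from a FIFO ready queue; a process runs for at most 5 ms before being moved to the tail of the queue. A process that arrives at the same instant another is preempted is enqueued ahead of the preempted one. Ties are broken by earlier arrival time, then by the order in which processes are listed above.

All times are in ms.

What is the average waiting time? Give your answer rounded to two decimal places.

Gantt: | 200 0-2 | 201 2-6 | 202 6-11 | 203 11-16 | 202 16-21 | 203 21-29 |
Completion: 200=2  201=6  202=21  203=29
Turnaround (C−A): 200=2  201=4  202=19  203=25
Waiting times: 200=0, 201=0, 202=9, 203=12
Average waiting = (0+0+9+12) / 4 = 21/4 = 5.25

5.25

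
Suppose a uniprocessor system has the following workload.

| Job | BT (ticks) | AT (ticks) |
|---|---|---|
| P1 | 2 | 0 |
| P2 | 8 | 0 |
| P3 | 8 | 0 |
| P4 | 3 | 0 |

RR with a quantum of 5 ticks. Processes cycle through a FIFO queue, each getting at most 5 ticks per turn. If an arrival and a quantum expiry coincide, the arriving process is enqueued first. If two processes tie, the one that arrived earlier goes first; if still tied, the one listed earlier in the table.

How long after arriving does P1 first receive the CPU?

0

Timeline: | P1 0-2 | P2 2-7 | P3 7-12 | P4 12-15 | P2 15-18 | P3 18-21 |
Completion: P1=2  P2=18  P3=21  P4=15
Turnaround (C−A): P1=2  P2=18  P3=21  P4=15
Response(P1) = first start − arrival = 0 − 0 = 0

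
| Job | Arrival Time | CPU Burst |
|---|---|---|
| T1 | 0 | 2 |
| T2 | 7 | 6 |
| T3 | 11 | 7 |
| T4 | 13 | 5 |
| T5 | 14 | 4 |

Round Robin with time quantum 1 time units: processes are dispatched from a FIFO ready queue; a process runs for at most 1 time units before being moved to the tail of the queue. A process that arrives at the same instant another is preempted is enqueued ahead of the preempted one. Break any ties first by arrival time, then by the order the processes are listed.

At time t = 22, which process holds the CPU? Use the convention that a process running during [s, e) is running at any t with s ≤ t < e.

Gantt: | T1 0-2 | idle 2-7 | T2 7-11 | T3 11-12 | T2 12-13 | T3 13-14 | T4 14-15 | T2 15-16 | T5 16-17 | T3 17-18 | T4 18-19 | T5 19-20 | T3 20-21 | T4 21-22 | T5 22-23 | T3 23-24 | T4 24-25 | T5 25-26 | T3 26-27 | T4 27-28 | T3 28-29 |
Completion: T1=2  T2=16  T3=29  T4=28  T5=26

T5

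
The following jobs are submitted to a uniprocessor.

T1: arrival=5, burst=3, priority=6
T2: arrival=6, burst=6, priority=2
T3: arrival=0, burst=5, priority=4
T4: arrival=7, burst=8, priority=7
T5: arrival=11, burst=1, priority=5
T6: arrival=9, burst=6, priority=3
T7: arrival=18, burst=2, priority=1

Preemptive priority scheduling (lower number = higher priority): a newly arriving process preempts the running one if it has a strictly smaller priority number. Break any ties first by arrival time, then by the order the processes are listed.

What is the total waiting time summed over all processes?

43

Gantt: | T3 0-5 | T1 5-6 | T2 6-12 | T6 12-18 | T7 18-20 | T5 20-21 | T1 21-23 | T4 23-31 |
Completion: T1=23  T2=12  T3=5  T4=31  T5=21  T6=18  T7=20
Waiting = turnaround − burst: T1=15, T2=0, T3=0, T4=16, T5=9, T6=3, T7=0
Total waiting = 15 + 0 + 0 + 16 + 9 + 3 + 0 = 43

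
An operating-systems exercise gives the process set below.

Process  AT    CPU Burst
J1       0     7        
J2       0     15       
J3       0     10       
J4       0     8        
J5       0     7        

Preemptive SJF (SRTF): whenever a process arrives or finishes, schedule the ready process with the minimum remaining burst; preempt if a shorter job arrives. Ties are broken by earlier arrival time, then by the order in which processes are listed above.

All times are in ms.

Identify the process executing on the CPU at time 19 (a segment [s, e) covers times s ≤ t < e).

J4

Schedule: | J1 0-7 | J5 7-14 | J4 14-22 | J3 22-32 | J2 32-47 |
Completion: J1=7  J2=47  J3=32  J4=22  J5=14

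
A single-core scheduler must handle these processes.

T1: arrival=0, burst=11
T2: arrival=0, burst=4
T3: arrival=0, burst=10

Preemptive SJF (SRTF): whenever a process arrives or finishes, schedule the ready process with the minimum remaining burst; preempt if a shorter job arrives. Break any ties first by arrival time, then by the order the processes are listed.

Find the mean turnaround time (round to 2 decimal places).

14.33

Gantt: | T2 0-4 | T3 4-14 | T1 14-25 |
Completion: T1=25  T2=4  T3=14
Turnaround (C−A): T1=25  T2=4  T3=14
Turnaround times: T1=25, T2=4, T3=14
Average turnaround = (25+4+14) / 3 = 43/3 = 14.33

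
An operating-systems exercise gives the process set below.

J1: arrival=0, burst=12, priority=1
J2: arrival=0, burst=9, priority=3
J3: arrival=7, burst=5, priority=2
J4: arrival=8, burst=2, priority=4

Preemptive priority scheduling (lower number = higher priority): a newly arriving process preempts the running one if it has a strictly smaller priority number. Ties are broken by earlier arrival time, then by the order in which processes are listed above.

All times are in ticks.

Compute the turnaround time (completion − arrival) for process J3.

10

Schedule: | J1 0-12 | J3 12-17 | J2 17-26 | J4 26-28 |
Completion: J1=12  J2=26  J3=17  J4=28
Turnaround(J3) = completion − arrival = 17 − 7 = 10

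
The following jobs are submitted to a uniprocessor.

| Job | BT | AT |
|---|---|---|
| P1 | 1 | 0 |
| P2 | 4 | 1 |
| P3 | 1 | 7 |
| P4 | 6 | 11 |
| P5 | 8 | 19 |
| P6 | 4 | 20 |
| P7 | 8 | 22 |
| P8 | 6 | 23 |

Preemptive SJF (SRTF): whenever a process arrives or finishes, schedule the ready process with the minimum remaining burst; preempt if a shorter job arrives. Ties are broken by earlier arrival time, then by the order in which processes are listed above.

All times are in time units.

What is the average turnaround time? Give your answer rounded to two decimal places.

Timeline: | P1 0-1 | P2 1-5 | idle 5-7 | P3 7-8 | idle 8-11 | P4 11-17 | idle 17-19 | P5 19-20 | P6 20-24 | P8 24-30 | P5 30-37 | P7 37-45 |
Completion: P1=1  P2=5  P3=8  P4=17  P5=37  P6=24  P7=45  P8=30
Turnaround (C−A): P1=1  P2=4  P3=1  P4=6  P5=18  P6=4  P7=23  P8=7
Turnaround times: P1=1, P2=4, P3=1, P4=6, P5=18, P6=4, P7=23, P8=7
Average turnaround = (1+4+1+6+18+4+23+7) / 8 = 64/8 = 8.00

8.00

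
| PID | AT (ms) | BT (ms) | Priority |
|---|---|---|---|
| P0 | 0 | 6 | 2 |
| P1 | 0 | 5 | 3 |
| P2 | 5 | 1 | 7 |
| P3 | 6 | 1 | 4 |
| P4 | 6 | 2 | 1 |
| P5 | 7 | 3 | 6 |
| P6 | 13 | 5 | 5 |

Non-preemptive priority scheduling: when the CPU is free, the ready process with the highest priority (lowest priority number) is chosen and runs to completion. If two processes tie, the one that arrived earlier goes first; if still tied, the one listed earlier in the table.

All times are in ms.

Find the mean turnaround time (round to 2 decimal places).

9.71

Schedule: | P0 0-6 | P4 6-8 | P1 8-13 | P3 13-14 | P6 14-19 | P5 19-22 | P2 22-23 |
Completion: P0=6  P1=13  P2=23  P3=14  P4=8  P5=22  P6=19
Turnaround times: P0=6, P1=13, P2=18, P3=8, P4=2, P5=15, P6=6
Average turnaround = (6+13+18+8+2+15+6) / 7 = 68/7 = 9.71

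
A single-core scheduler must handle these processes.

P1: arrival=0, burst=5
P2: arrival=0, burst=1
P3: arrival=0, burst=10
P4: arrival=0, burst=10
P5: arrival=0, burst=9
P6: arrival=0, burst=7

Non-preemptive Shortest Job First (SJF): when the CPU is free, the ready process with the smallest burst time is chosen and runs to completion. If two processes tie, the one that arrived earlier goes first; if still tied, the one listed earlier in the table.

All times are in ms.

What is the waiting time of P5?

Schedule: | P2 0-1 | P1 1-6 | P6 6-13 | P5 13-22 | P3 22-32 | P4 32-42 |
Completion: P1=6  P2=1  P3=32  P4=42  P5=22  P6=13
Turnaround (C−A): P1=6  P2=1  P3=32  P4=42  P5=22  P6=13
Waiting(P5) = turnaround − burst = 22 − 9 = 13

13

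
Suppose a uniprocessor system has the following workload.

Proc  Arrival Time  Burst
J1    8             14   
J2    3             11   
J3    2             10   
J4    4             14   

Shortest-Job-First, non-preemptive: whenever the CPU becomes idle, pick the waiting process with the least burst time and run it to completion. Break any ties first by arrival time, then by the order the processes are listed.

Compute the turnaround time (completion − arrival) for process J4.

Gantt: | idle 0-2 | J3 2-12 | J2 12-23 | J4 23-37 | J1 37-51 |
Completion: J1=51  J2=23  J3=12  J4=37
Turnaround (C−A): J1=43  J2=20  J3=10  J4=33
Turnaround(J4) = completion − arrival = 37 − 4 = 33

33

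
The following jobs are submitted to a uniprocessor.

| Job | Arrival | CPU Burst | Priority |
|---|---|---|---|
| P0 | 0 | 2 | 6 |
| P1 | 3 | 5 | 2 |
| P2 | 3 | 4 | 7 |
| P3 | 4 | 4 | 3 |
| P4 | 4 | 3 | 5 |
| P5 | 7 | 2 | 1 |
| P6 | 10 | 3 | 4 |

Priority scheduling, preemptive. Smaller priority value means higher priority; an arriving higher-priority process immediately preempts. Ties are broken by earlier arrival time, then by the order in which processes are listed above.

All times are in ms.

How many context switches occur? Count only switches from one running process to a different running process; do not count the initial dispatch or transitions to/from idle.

6

Gantt: | P0 0-2 | idle 2-3 | P1 3-7 | P5 7-9 | P1 9-10 | P3 10-14 | P6 14-17 | P4 17-20 | P2 20-24 |
Completion: P0=2  P1=10  P2=24  P3=14  P4=20  P5=9  P6=17
Turnaround (C−A): P0=2  P1=7  P2=21  P3=10  P4=16  P5=2  P6=7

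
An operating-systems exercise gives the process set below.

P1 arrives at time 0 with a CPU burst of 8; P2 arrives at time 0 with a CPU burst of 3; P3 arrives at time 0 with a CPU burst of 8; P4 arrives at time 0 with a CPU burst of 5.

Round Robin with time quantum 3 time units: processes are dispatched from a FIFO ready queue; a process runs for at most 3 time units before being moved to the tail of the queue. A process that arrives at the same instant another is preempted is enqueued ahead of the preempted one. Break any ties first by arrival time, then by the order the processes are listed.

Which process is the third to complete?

Timeline: | P1 0-3 | P2 3-6 | P3 6-9 | P4 9-12 | P1 12-15 | P3 15-18 | P4 18-20 | P1 20-22 | P3 22-24 |
Completion: P1=22  P2=6  P3=24  P4=20
Turnaround (C−A): P1=22  P2=6  P3=24  P4=20
Finish order: P2 → P4 → P1 → P3

P1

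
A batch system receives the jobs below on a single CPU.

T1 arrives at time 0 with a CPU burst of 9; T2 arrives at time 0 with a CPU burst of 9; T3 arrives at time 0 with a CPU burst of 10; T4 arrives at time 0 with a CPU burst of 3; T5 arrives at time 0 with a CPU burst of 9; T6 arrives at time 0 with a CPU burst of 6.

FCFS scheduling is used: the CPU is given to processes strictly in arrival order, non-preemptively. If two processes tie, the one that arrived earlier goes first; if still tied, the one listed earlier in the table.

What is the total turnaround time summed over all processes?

172

Timeline: | T1 0-9 | T2 9-18 | T3 18-28 | T4 28-31 | T5 31-40 | T6 40-46 |
Completion: T1=9  T2=18  T3=28  T4=31  T5=40  T6=46
Turnaround = completion − arrival: T1=9, T2=18, T3=28, T4=31, T5=40, T6=46
Total turnaround = 9 + 18 + 28 + 31 + 40 + 46 = 172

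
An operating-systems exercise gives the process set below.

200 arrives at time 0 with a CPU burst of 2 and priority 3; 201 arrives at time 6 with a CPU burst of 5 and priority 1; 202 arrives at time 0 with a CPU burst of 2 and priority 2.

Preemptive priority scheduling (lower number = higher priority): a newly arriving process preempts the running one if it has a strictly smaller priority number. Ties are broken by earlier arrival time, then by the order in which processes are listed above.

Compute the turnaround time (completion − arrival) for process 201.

Timeline: | 202 0-2 | 200 2-4 | idle 4-6 | 201 6-11 |
Completion: 200=4  201=11  202=2
Turnaround (C−A): 200=4  201=5  202=2
Turnaround(201) = completion − arrival = 11 − 6 = 5

5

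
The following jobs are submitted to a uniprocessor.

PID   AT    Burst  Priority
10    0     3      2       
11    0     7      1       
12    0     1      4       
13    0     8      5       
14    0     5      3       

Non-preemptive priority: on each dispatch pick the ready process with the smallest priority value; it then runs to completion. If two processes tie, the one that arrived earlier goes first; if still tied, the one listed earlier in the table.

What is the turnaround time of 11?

7

Timeline: | 11 0-7 | 10 7-10 | 14 10-15 | 12 15-16 | 13 16-24 |
Completion: 10=10  11=7  12=16  13=24  14=15
Turnaround (C−A): 10=10  11=7  12=16  13=24  14=15
Turnaround(11) = completion − arrival = 7 − 0 = 7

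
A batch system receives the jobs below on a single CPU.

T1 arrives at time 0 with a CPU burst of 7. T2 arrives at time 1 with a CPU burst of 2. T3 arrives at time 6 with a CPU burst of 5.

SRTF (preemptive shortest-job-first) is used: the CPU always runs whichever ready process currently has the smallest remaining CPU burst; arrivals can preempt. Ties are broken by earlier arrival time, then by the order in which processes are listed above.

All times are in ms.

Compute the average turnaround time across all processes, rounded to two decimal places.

6.33

Timeline: | T1 0-1 | T2 1-3 | T1 3-9 | T3 9-14 |
Completion: T1=9  T2=3  T3=14
Turnaround (C−A): T1=9  T2=2  T3=8
Turnaround times: T1=9, T2=2, T3=8
Average turnaround = (9+2+8) / 3 = 19/3 = 6.33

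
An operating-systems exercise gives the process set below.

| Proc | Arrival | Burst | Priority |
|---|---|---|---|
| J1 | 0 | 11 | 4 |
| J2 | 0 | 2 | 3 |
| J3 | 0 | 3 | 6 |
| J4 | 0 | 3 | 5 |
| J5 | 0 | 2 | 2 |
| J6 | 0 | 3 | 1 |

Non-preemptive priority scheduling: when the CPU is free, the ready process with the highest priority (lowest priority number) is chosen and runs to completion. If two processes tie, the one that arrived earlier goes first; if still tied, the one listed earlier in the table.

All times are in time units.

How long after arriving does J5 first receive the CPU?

3

Timeline: | J6 0-3 | J5 3-5 | J2 5-7 | J1 7-18 | J4 18-21 | J3 21-24 |
Completion: J1=18  J2=7  J3=24  J4=21  J5=5  J6=3
Response(J5) = first start − arrival = 3 − 0 = 3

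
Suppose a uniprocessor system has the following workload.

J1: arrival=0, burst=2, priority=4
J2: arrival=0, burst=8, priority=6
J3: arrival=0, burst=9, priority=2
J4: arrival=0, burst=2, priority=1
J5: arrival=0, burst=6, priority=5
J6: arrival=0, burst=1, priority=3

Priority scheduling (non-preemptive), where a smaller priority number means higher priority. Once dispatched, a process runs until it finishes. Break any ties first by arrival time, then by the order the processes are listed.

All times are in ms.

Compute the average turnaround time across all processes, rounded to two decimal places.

14.50

Gantt: | J4 0-2 | J3 2-11 | J6 11-12 | J1 12-14 | J5 14-20 | J2 20-28 |
Completion: J1=14  J2=28  J3=11  J4=2  J5=20  J6=12
Turnaround (C−A): J1=14  J2=28  J3=11  J4=2  J5=20  J6=12
Turnaround times: J1=14, J2=28, J3=11, J4=2, J5=20, J6=12
Average turnaround = (14+28+11+2+20+12) / 6 = 87/6 = 14.50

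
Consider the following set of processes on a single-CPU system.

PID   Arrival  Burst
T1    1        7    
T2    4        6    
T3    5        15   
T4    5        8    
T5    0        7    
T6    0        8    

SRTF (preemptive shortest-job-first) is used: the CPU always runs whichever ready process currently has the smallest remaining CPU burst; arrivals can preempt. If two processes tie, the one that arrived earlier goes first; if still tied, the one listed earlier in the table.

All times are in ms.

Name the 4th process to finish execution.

T6

Schedule: | T5 0-7 | T2 7-13 | T1 13-20 | T6 20-28 | T4 28-36 | T3 36-51 |
Completion: T1=20  T2=13  T3=51  T4=36  T5=7  T6=28
Turnaround (C−A): T1=19  T2=9  T3=46  T4=31  T5=7  T6=28
Finish order: T5 → T2 → T1 → T6 → T4 → T3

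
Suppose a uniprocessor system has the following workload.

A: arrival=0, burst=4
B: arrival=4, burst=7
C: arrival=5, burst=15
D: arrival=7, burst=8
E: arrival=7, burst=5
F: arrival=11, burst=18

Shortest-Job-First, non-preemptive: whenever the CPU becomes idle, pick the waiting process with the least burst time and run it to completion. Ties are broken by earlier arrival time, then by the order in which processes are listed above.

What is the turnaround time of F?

Gantt: | A 0-4 | B 4-11 | E 11-16 | D 16-24 | C 24-39 | F 39-57 |
Completion: A=4  B=11  C=39  D=24  E=16  F=57
Turnaround(F) = completion − arrival = 57 − 11 = 46

46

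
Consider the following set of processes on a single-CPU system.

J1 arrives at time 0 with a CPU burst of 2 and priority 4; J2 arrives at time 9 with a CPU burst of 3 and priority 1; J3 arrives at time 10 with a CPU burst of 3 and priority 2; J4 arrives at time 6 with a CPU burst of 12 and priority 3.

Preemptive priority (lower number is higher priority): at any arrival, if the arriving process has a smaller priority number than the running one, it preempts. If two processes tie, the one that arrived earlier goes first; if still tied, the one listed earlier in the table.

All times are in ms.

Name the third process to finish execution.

Schedule: | J1 0-2 | idle 2-6 | J4 6-9 | J2 9-12 | J3 12-15 | J4 15-24 |
Completion: J1=2  J2=12  J3=15  J4=24
Finish order: J1 → J2 → J3 → J4

J3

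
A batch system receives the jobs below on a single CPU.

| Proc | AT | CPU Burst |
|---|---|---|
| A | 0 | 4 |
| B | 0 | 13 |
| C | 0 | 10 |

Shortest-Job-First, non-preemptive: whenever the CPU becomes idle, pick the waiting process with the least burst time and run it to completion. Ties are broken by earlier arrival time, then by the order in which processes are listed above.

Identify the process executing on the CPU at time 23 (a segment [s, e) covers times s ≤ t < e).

B

Gantt: | A 0-4 | C 4-14 | B 14-27 |
Completion: A=4  B=27  C=14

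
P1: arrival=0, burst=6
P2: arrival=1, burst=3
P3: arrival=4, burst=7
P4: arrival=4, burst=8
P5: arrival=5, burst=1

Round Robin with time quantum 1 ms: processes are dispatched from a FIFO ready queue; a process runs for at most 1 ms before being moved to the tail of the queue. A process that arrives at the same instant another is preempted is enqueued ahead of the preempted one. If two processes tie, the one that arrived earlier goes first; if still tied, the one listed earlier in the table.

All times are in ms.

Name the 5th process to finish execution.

Schedule: | P1 0-1 | P2 1-2 | P1 2-3 | P2 3-4 | P1 4-5 | P3 5-6 | P4 6-7 | P2 7-8 | P5 8-9 | P1 9-10 | P3 10-11 | P4 11-12 | P1 12-13 | P3 13-14 | P4 14-15 | P1 15-16 | P3 16-17 | P4 17-18 | P3 18-19 | P4 19-20 | P3 20-21 | P4 21-22 | P3 22-23 | P4 23-25 |
Completion: P1=16  P2=8  P3=23  P4=25  P5=9
Turnaround (C−A): P1=16  P2=7  P3=19  P4=21  P5=4
Finish order: P2 → P5 → P1 → P3 → P4

P4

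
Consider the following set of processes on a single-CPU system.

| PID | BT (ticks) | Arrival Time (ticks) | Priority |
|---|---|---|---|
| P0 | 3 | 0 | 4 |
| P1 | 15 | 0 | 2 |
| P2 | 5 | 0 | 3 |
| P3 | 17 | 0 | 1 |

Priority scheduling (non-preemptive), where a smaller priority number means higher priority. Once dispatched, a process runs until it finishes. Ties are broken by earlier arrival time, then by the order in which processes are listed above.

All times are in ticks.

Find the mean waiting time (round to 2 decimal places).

Schedule: | P3 0-17 | P1 17-32 | P2 32-37 | P0 37-40 |
Completion: P0=40  P1=32  P2=37  P3=17
Waiting times: P0=37, P1=17, P2=32, P3=0
Average waiting = (37+17+32+0) / 4 = 86/4 = 21.50

21.50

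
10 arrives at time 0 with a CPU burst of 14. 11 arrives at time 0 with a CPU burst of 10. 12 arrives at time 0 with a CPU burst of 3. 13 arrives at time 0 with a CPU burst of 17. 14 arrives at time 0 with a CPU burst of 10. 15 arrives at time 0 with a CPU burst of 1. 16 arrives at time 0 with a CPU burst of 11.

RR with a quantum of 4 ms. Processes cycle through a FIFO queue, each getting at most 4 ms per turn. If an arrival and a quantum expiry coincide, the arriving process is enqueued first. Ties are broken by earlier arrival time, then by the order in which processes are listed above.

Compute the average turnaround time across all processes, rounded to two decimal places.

Timeline: | 10 0-4 | 11 4-8 | 12 8-11 | 13 11-15 | 14 15-19 | 15 19-20 | 16 20-24 | 10 24-28 | 11 28-32 | 13 32-36 | 14 36-40 | 16 40-44 | 10 44-48 | 11 48-50 | 13 50-54 | 14 54-56 | 16 56-59 | 10 59-61 | 13 61-66 |
Completion: 10=61  11=50  12=11  13=66  14=56  15=20  16=59
Turnaround times: 10=61, 11=50, 12=11, 13=66, 14=56, 15=20, 16=59
Average turnaround = (61+50+11+66+56+20+59) / 7 = 323/7 = 46.14

46.14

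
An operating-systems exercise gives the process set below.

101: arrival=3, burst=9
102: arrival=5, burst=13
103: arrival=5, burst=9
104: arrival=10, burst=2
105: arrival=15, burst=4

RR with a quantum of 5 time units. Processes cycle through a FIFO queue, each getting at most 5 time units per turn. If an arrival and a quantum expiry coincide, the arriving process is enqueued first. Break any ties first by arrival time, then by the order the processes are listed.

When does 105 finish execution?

33

Timeline: | idle 0-3 | 101 3-8 | 102 8-13 | 103 13-18 | 101 18-22 | 104 22-24 | 102 24-29 | 105 29-33 | 103 33-37 | 102 37-40 |
Completion: 101=22  102=40  103=37  104=24  105=33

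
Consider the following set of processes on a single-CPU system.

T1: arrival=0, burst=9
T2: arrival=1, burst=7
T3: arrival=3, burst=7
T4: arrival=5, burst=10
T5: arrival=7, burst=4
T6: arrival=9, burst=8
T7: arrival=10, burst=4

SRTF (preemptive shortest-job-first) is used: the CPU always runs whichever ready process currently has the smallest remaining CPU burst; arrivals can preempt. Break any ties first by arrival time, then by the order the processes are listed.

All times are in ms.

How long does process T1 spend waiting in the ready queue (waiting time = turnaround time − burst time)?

Timeline: | T1 0-1 | T2 1-8 | T5 8-12 | T7 12-16 | T3 16-23 | T1 23-31 | T6 31-39 | T4 39-49 |
Completion: T1=31  T2=8  T3=23  T4=49  T5=12  T6=39  T7=16
Turnaround (C−A): T1=31  T2=7  T3=20  T4=44  T5=5  T6=30  T7=6
Waiting(T1) = turnaround − burst = 31 − 9 = 22

22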